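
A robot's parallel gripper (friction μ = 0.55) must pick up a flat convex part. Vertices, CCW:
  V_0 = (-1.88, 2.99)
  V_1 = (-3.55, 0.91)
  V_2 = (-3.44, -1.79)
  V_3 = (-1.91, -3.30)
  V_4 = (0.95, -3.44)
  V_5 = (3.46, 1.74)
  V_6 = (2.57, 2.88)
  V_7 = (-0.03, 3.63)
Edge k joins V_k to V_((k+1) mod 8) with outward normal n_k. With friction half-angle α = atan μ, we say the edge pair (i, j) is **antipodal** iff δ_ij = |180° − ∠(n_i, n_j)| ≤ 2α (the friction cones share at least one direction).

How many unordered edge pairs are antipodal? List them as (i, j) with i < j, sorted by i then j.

α = atan 0.55 = 28.81°;  2α = 57.62°
n_0 = (-0.7798, +0.6261)
n_1 = (-0.9992, -0.0407)
n_2 = (-0.7024, -0.7117)
n_3 = (-0.0489, -0.9988)
n_4 = (+0.8999, -0.4361)
n_5 = (+0.7882, +0.6154)
n_6 = (+0.2772, +0.9608)
n_7 = (-0.3269, +0.9450)
  (0,1): δ = 138.91°  ·
  (0,2): δ = 95.86°  ·
  (0,3): δ = 54.04°  ✓
  (0,4): δ = 12.91°  ✓
  (0,5): δ = 76.74°  ·
  (0,6): δ = 112.67°  ·
  (0,7): δ = 147.84°  ·
  (1,2): δ = 136.96°  ·
  (1,3): δ = 95.14°  ·
  (1,4): δ = 28.19°  ✓
  (1,5): δ = 35.65°  ✓
  (1,6): δ = 71.58°  ·
  (1,7): δ = 106.75°  ·
  (2,3): δ = 138.18°  ·
  (2,4): δ = 71.23°  ·
  (2,5): δ = 7.40°  ✓
  (2,6): δ = 28.53°  ✓
  (2,7): δ = 63.71°  ·
  (3,4): δ = 113.05°  ·
  (3,5): δ = 49.22°  ✓
  (3,6): δ = 13.29°  ✓
  (3,7): δ = 21.89°  ✓
  (4,5): δ = 116.17°  ·
  (4,6): δ = 80.24°  ·
  (4,7): δ = 45.06°  ✓
  (5,6): δ = 144.07°  ·
  (5,7): δ = 108.90°  ·
  (6,7): δ = 144.83°  ·
antipodal pairs: 10

count = 10; pairs: (0,3), (0,4), (1,4), (1,5), (2,5), (2,6), (3,5), (3,6), (3,7), (4,7)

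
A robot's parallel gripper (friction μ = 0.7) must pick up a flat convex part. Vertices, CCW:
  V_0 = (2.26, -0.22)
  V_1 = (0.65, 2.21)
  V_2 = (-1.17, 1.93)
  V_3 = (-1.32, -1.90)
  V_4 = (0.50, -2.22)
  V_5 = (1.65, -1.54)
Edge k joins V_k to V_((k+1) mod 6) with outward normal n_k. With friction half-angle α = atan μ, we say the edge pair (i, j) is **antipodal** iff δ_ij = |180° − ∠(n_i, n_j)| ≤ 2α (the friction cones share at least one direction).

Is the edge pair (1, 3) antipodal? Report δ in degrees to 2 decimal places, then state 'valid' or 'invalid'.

α = atan 0.7 = 34.99°;  2α = 69.98°
edge 1: e_1 = (-1.82, -0.28);  n_1 = (-0.1521, +0.9884)
edge 3: e_3 = (+1.82, -0.32);  n_3 = (-0.1732, -0.9849)
∠(n_1, n_3) = 161.28°
δ = |180° − 161.28°| = 18.72°
18.72° ≤ 2α = 69.98°  →  valid

δ = 18.72°, valid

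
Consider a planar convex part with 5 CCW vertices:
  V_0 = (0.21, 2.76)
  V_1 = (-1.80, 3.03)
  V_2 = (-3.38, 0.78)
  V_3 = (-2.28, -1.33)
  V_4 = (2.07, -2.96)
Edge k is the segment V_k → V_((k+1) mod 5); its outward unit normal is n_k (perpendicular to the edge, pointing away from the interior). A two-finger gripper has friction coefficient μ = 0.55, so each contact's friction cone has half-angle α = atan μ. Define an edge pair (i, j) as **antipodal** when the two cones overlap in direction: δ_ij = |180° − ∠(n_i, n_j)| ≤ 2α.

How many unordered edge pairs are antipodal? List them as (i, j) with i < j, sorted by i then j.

count = 5; pairs: (0,2), (0,3), (1,4), (2,4), (3,4)

α = atan 0.55 = 28.81°;  2α = 57.62°
n_0 = (+0.1331, +0.9911)
n_1 = (-0.8184, +0.5747)
n_2 = (-0.8867, -0.4623)
n_3 = (-0.3509, -0.9364)
n_4 = (+0.9510, +0.3092)
  (0,1): δ = 117.43°  ·
  (0,2): δ = 54.82°  ✓
  (0,3): δ = 12.89°  ✓
  (0,4): δ = 115.66°  ·
  (1,2): δ = 117.39°  ·
  (1,3): δ = 75.46°  ·
  (1,4): δ = 53.09°  ✓
  (2,3): δ = 138.08°  ·
  (2,4): δ = 9.52°  ✓
  (3,4): δ = 51.45°  ✓
antipodal pairs: 5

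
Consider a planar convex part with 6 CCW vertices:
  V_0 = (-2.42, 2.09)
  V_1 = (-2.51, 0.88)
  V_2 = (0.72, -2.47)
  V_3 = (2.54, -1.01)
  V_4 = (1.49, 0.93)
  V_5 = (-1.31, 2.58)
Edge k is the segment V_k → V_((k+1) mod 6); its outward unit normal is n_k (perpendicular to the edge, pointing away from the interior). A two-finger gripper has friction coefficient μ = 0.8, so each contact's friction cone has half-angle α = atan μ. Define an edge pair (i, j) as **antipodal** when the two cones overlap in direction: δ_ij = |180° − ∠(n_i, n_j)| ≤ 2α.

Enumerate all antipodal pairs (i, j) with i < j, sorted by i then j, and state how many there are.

count = 8; pairs: (0,2), (0,3), (0,4), (1,3), (1,4), (1,5), (2,4), (2,5)

α = atan 0.8 = 38.66°;  2α = 77.32°
n_0 = (-0.9972, +0.0742)
n_1 = (-0.7199, -0.6941)
n_2 = (+0.6257, -0.7800)
n_3 = (+0.8795, +0.4760)
n_4 = (+0.5077, +0.8615)
n_5 = (-0.4038, +0.9148)
  (0,1): δ = 131.79°  ·
  (0,2): δ = 47.01°  ✓
  (0,3): δ = 32.68°  ✓
  (0,4): δ = 63.74°  ✓
  (0,5): δ = 118.07°  ·
  (1,2): δ = 95.22°  ·
  (1,3): δ = 15.53°  ✓
  (1,4): δ = 15.53°  ✓
  (1,5): δ = 69.86°  ✓
  (2,3): δ = 100.31°  ·
  (2,4): δ = 69.25°  ✓
  (2,5): δ = 14.92°  ✓
  (3,4): δ = 148.93°  ·
  (3,5): δ = 94.61°  ·
  (4,5): δ = 125.67°  ·
antipodal pairs: 8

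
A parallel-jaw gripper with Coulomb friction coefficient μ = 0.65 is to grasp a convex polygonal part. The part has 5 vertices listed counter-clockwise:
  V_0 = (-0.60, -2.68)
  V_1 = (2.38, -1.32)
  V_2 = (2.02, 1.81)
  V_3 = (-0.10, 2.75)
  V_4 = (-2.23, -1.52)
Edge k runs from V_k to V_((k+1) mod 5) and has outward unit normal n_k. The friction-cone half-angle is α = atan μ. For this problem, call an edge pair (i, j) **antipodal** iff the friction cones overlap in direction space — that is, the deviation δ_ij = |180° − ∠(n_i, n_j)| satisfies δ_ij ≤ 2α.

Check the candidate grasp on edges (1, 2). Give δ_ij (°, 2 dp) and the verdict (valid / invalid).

δ = 120.47°, invalid

α = atan 0.65 = 33.02°;  2α = 66.05°
edge 1: e_1 = (-0.36, +3.13);  n_1 = (+0.9935, +0.1143)
edge 2: e_2 = (-2.12, +0.94);  n_2 = (+0.4053, +0.9142)
∠(n_1, n_2) = 59.53°
δ = |180° − 59.53°| = 120.47°
120.47° > 2α = 66.05°  →  invalid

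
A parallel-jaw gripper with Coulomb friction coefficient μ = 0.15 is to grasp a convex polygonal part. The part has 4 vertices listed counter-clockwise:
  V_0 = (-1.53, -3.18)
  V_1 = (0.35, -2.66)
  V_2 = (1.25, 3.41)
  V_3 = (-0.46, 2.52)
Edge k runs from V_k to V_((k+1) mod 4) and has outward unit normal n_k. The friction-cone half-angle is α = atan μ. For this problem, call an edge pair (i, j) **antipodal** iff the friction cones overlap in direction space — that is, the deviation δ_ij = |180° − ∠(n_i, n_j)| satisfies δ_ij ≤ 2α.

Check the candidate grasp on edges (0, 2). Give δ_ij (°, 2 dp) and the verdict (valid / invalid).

α = atan 0.15 = 8.53°;  2α = 17.06°
edge 0: e_0 = (+1.88, +0.52);  n_0 = (+0.2666, -0.9638)
edge 2: e_2 = (-1.71, -0.89);  n_2 = (-0.4617, +0.8870)
∠(n_0, n_2) = 167.97°
δ = |180° − 167.97°| = 12.03°
12.03° ≤ 2α = 17.06°  →  valid

δ = 12.03°, valid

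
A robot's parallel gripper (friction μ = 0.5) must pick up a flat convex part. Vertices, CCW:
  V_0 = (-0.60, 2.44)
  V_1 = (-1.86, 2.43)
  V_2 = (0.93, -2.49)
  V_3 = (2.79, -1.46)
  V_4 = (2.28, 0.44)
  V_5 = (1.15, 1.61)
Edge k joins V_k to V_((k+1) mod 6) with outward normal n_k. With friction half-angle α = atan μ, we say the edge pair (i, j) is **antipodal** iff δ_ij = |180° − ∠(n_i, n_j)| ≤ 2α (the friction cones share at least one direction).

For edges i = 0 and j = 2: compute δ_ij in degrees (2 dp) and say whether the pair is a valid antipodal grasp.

α = atan 0.5 = 26.57°;  2α = 53.13°
edge 0: e_0 = (-1.26, -0.01);  n_0 = (-0.0079, +1.0000)
edge 2: e_2 = (+1.86, +1.03);  n_2 = (+0.4844, -0.8748)
∠(n_0, n_2) = 151.48°
δ = |180° − 151.48°| = 28.52°
28.52° ≤ 2α = 53.13°  →  valid

δ = 28.52°, valid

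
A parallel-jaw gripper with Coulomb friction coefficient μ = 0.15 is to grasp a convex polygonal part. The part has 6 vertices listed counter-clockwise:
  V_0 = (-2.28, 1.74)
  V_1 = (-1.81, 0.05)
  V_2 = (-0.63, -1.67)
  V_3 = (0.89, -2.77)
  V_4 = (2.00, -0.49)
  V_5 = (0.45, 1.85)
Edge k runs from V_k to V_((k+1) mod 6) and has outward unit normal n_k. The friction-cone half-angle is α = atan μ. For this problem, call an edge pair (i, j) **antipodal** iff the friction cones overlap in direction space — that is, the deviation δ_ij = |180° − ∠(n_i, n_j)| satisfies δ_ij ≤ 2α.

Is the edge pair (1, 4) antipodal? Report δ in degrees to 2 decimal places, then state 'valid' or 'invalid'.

δ = 0.93°, valid

α = atan 0.15 = 8.53°;  2α = 17.06°
edge 1: e_1 = (+1.18, -1.72);  n_1 = (-0.8246, -0.5657)
edge 4: e_4 = (-1.55, +2.34);  n_4 = (+0.8337, +0.5522)
∠(n_1, n_4) = 179.07°
δ = |180° − 179.07°| = 0.93°
0.93° ≤ 2α = 17.06°  →  valid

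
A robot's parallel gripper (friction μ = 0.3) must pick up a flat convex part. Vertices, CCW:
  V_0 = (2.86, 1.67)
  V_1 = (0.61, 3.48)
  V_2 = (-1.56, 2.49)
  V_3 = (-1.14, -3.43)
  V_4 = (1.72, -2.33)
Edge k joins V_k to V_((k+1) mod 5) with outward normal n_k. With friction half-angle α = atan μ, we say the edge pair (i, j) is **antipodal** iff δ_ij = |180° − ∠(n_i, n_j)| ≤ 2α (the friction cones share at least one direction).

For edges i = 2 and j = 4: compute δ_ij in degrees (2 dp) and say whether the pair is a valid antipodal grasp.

δ = 19.97°, valid

α = atan 0.3 = 16.70°;  2α = 33.40°
edge 2: e_2 = (+0.42, -5.92);  n_2 = (-0.9975, -0.0708)
edge 4: e_4 = (+1.14, +4.00);  n_4 = (+0.9617, -0.2741)
∠(n_2, n_4) = 160.03°
δ = |180° − 160.03°| = 19.97°
19.97° ≤ 2α = 33.40°  →  valid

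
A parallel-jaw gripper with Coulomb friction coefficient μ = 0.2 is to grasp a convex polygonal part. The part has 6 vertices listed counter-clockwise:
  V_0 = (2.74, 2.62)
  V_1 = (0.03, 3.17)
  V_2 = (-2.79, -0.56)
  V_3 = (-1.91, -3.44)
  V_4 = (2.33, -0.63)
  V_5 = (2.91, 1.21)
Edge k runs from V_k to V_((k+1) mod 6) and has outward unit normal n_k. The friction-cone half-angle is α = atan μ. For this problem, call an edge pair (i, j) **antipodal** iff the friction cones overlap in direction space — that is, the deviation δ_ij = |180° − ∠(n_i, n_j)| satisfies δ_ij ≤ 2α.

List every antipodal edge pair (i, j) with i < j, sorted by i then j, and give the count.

count = 3; pairs: (1,3), (1,4), (2,5)

α = atan 0.2 = 11.31°;  2α = 22.62°
n_0 = (+0.1989, +0.9800)
n_1 = (-0.7977, +0.6031)
n_2 = (-0.9564, -0.2922)
n_3 = (+0.5524, -0.8336)
n_4 = (+0.9537, -0.3006)
n_5 = (+0.9928, +0.1197)
  (0,1): δ = 115.62°  ·
  (0,2): δ = 61.54°  ·
  (0,3): δ = 45.01°  ·
  (0,4): δ = 83.98°  ·
  (0,5): δ = 108.35°  ·
  (1,2): δ = 125.92°  ·
  (1,3): δ = 19.38°  ✓
  (1,4): δ = 19.59°  ✓
  (1,5): δ = 43.97°  ·
  (2,3): δ = 73.46°  ·
  (2,4): δ = 34.49°  ·
  (2,5): δ = 10.12°  ✓
  (3,4): δ = 141.03°  ·
  (3,5): δ = 116.66°  ·
  (4,5): δ = 155.63°  ·
antipodal pairs: 3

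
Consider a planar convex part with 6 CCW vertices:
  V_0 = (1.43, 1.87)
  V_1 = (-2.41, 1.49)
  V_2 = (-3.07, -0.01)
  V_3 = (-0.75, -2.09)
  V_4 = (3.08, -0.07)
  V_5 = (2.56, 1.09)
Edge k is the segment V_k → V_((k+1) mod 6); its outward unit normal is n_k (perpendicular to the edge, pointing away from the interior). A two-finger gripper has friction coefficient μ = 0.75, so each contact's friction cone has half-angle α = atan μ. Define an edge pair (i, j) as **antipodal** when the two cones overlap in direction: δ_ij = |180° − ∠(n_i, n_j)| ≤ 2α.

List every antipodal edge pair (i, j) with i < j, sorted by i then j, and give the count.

count = 7; pairs: (0,2), (0,3), (1,3), (1,4), (2,4), (2,5), (3,5)

α = atan 0.75 = 36.87°;  2α = 73.74°
n_0 = (-0.0985, +0.9951)
n_1 = (-0.9153, +0.4027)
n_2 = (-0.6675, -0.7446)
n_3 = (+0.4665, -0.8845)
n_4 = (+0.9125, +0.4091)
n_5 = (+0.5681, +0.8230)
  (0,1): δ = 119.40°  ·
  (0,2): δ = 47.53°  ✓
  (0,3): δ = 22.16°  ✓
  (0,4): δ = 108.49°  ·
  (0,5): δ = 139.73°  ·
  (1,2): δ = 108.13°  ·
  (1,3): δ = 38.44°  ✓
  (1,4): δ = 47.90°  ✓
  (1,5): δ = 79.13°  ·
  (2,3): δ = 110.31°  ·
  (2,4): δ = 23.98°  ✓
  (2,5): δ = 7.26°  ✓
  (3,4): δ = 93.66°  ·
  (3,5): δ = 62.42°  ✓
  (4,5): δ = 148.76°  ·
antipodal pairs: 7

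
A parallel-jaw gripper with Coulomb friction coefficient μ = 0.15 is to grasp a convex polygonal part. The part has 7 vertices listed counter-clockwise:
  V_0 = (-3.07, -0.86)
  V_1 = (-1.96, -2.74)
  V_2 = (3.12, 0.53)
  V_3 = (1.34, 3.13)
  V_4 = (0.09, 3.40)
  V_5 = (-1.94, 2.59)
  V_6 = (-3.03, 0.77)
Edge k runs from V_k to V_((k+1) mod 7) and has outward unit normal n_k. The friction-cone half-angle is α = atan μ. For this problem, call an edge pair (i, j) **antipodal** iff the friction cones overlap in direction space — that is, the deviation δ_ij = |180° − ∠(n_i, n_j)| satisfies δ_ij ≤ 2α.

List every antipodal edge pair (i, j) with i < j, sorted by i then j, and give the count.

count = 2; pairs: (0,2), (1,4)

α = atan 0.15 = 8.53°;  2α = 17.06°
n_0 = (-0.8611, -0.5084)
n_1 = (+0.5413, -0.8409)
n_2 = (+0.8252, +0.5649)
n_3 = (+0.2111, +0.9775)
n_4 = (-0.3706, +0.9288)
n_5 = (-0.8579, +0.5138)
n_6 = (-0.9997, +0.0245)
  (0,1): δ = 87.79°  ·
  (0,2): δ = 3.84°  ✓
  (0,3): δ = 47.25°  ·
  (0,4): δ = 81.19°  ·
  (0,5): δ = 118.52°  ·
  (0,6): δ = 148.04°  ·
  (1,2): δ = 88.37°  ·
  (1,3): δ = 44.96°  ·
  (1,4): δ = 11.02°  ✓
  (1,5): δ = 26.31°  ·
  (1,6): δ = 55.82°  ·
  (2,3): δ = 136.58°  ·
  (2,4): δ = 102.64°  ·
  (2,5): δ = 65.31°  ·
  (2,6): δ = 35.80°  ·
  (3,4): δ = 146.06°  ·
  (3,5): δ = 108.73°  ·
  (3,6): δ = 79.22°  ·
  (4,5): δ = 142.67°  ·
  (4,6): δ = 113.16°  ·
  (5,6): δ = 150.49°  ·
antipodal pairs: 2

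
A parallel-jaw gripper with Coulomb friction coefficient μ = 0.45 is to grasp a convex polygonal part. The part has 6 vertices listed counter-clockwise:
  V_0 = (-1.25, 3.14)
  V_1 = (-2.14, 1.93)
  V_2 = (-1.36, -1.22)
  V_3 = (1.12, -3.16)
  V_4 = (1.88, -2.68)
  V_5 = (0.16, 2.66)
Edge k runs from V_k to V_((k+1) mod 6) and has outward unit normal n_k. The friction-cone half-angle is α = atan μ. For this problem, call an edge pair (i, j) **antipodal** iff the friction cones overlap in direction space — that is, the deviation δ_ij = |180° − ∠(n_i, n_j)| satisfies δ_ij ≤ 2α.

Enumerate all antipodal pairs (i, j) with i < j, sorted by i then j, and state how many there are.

count = 4; pairs: (0,3), (1,4), (2,4), (2,5)

α = atan 0.45 = 24.23°;  2α = 48.46°
n_0 = (-0.8056, +0.5925)
n_1 = (-0.9707, -0.2404)
n_2 = (-0.6161, -0.7876)
n_3 = (+0.5340, -0.8455)
n_4 = (+0.9518, +0.3066)
n_5 = (+0.3223, +0.9466)
  (0,1): δ = 129.76°  ·
  (0,2): δ = 91.70°  ·
  (0,3): δ = 21.39°  ✓
  (0,4): δ = 54.19°  ·
  (0,5): δ = 107.54°  ·
  (1,2): δ = 141.94°  ·
  (1,3): δ = 71.63°  ·
  (1,4): δ = 3.95°  ✓
  (1,5): δ = 57.29°  ·
  (2,3): δ = 109.69°  ·
  (2,4): δ = 34.11°  ✓
  (2,5): δ = 19.23°  ✓
  (3,4): δ = 104.42°  ·
  (3,5): δ = 51.08°  ·
  (4,5): δ = 126.65°  ·
antipodal pairs: 4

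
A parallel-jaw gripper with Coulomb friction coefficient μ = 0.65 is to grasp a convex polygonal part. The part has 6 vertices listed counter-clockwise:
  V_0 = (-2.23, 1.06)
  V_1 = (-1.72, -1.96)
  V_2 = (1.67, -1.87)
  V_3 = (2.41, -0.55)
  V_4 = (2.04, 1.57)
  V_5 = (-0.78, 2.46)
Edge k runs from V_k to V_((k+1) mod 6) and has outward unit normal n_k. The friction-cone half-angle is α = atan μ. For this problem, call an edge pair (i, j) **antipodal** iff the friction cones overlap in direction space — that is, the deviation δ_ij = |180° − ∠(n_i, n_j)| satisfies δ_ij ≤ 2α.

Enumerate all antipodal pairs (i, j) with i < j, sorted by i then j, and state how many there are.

α = atan 0.65 = 33.02°;  2α = 66.05°
n_0 = (-0.9860, -0.1665)
n_1 = (+0.0265, -0.9996)
n_2 = (+0.8723, -0.4890)
n_3 = (+0.9851, +0.1719)
n_4 = (+0.3010, +0.9536)
n_5 = (-0.6946, +0.7194)
  (0,1): δ = 98.06°  ·
  (0,2): δ = 38.86°  ✓
  (0,3): δ = 0.31°  ✓
  (0,4): δ = 62.90°  ✓
  (0,5): δ = 124.41°  ·
  (1,2): δ = 120.80°  ·
  (1,3): δ = 81.62°  ·
  (1,4): δ = 19.04°  ✓
  (1,5): δ = 42.47°  ✓
  (2,3): δ = 140.82°  ·
  (2,4): δ = 78.24°  ·
  (2,5): δ = 16.73°  ✓
  (3,4): δ = 117.42°  ·
  (3,5): δ = 55.91°  ✓
  (4,5): δ = 118.49°  ·
antipodal pairs: 7

count = 7; pairs: (0,2), (0,3), (0,4), (1,4), (1,5), (2,5), (3,5)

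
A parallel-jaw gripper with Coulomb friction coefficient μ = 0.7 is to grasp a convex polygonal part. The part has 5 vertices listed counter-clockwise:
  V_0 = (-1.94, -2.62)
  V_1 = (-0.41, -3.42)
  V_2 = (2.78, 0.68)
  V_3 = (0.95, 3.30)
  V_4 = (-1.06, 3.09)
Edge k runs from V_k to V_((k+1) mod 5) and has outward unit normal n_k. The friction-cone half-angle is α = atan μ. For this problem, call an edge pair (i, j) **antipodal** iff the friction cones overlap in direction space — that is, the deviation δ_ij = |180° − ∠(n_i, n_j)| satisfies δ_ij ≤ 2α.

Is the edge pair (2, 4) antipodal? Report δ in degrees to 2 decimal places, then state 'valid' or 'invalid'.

δ = 43.69°, valid

α = atan 0.7 = 34.99°;  2α = 69.98°
edge 2: e_2 = (-1.83, +2.62);  n_2 = (+0.8198, +0.5726)
edge 4: e_4 = (-0.88, -5.71);  n_4 = (-0.9883, +0.1523)
∠(n_2, n_4) = 136.31°
δ = |180° − 136.31°| = 43.69°
43.69° ≤ 2α = 69.98°  →  valid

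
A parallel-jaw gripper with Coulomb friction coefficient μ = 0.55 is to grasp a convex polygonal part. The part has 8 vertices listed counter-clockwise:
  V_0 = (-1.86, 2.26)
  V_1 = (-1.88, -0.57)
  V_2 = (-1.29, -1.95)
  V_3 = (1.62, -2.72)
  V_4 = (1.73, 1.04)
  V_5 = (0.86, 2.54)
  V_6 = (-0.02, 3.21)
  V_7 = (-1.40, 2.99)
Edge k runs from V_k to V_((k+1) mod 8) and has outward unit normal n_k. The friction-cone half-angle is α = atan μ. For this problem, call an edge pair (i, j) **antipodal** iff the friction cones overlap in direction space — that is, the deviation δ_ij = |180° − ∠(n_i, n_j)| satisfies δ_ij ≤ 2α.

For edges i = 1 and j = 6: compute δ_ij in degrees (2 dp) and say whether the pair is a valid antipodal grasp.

α = atan 0.55 = 28.81°;  2α = 57.62°
edge 1: e_1 = (+0.59, -1.38);  n_1 = (-0.9195, -0.3931)
edge 6: e_6 = (-1.38, -0.22);  n_6 = (-0.1574, +0.9875)
∠(n_1, n_6) = 104.09°
δ = |180° − 104.09°| = 75.91°
75.91° > 2α = 57.62°  →  invalid

δ = 75.91°, invalid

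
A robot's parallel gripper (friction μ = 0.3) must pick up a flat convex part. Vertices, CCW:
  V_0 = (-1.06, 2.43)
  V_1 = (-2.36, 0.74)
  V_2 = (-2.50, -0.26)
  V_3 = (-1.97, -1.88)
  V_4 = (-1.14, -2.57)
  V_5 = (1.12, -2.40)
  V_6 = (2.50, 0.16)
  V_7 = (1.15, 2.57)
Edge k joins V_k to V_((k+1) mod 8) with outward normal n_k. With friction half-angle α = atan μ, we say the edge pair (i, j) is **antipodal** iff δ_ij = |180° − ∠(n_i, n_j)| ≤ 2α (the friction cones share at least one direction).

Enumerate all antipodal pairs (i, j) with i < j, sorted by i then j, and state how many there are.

α = atan 0.3 = 16.70°;  2α = 33.40°
n_0 = (-0.7926, +0.6097)
n_1 = (-0.9903, +0.1386)
n_2 = (-0.9504, -0.3109)
n_3 = (-0.6393, -0.7690)
n_4 = (+0.0750, -0.9972)
n_5 = (+0.8803, -0.4745)
n_6 = (+0.8724, +0.4887)
n_7 = (-0.0632, +0.9980)
  (0,1): δ = 150.40°  ·
  (0,2): δ = 124.32°  ·
  (0,3): δ = 92.17°  ·
  (0,4): δ = 48.13°  ·
  (0,5): δ = 9.24°  ✓
  (0,6): δ = 66.82°  ·
  (0,7): δ = 131.19°  ·
  (1,2): δ = 153.91°  ·
  (1,3): δ = 121.77°  ·
  (1,4): δ = 77.73°  ·
  (1,5): δ = 20.36°  ✓
  (1,6): δ = 37.23°  ·
  (1,7): δ = 101.59°  ·
  (2,3): δ = 147.85°  ·
  (2,4): δ = 103.81°  ·
  (2,5): δ = 46.44°  ·
  (2,6): δ = 11.14°  ✓
  (2,7): δ = 75.51°  ·
  (3,4): δ = 135.96°  ·
  (3,5): δ = 78.59°  ·
  (3,6): δ = 21.01°  ✓
  (3,7): δ = 43.36°  ·
  (4,5): δ = 122.63°  ·
  (4,6): δ = 65.05°  ·
  (4,7): δ = 0.68°  ✓
  (5,6): δ = 122.42°  ·
  (5,7): δ = 58.05°  ·
  (6,7): δ = 115.63°  ·
antipodal pairs: 5

count = 5; pairs: (0,5), (1,5), (2,6), (3,6), (4,7)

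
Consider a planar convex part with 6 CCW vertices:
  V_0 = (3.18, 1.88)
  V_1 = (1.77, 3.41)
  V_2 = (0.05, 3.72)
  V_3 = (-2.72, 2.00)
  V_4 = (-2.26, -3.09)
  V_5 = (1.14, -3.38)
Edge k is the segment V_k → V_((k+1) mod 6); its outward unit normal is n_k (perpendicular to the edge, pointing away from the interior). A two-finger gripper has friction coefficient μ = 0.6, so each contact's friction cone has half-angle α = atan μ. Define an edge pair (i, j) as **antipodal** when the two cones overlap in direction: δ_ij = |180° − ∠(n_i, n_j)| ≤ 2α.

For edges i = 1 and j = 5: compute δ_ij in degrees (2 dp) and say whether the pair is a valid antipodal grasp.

α = atan 0.6 = 30.96°;  2α = 61.93°
edge 1: e_1 = (-1.72, +0.31);  n_1 = (+0.1774, +0.9841)
edge 5: e_5 = (+2.04, +5.26);  n_5 = (+0.9323, -0.3616)
∠(n_1, n_5) = 100.98°
δ = |180° − 100.98°| = 79.02°
79.02° > 2α = 61.93°  →  invalid

δ = 79.02°, invalid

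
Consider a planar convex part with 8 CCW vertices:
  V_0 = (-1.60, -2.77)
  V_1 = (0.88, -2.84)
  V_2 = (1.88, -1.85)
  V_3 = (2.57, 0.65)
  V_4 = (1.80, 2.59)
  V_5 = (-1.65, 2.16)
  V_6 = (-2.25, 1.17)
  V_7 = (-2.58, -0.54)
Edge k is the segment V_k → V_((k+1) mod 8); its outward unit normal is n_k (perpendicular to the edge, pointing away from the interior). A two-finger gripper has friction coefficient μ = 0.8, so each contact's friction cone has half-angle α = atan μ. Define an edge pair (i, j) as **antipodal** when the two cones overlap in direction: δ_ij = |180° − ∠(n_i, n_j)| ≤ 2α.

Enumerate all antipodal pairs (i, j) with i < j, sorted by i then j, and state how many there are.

count = 15; pairs: (0,3), (0,4), (0,5), (1,4), (1,5), (1,6), (1,7), (2,4), (2,5), (2,6), (2,7), (3,5), (3,6), (3,7), (4,7)

α = atan 0.8 = 38.66°;  2α = 77.32°
n_0 = (-0.0282, -0.9996)
n_1 = (+0.7035, -0.7107)
n_2 = (+0.9640, -0.2661)
n_3 = (+0.9295, +0.3689)
n_4 = (-0.1237, +0.9923)
n_5 = (-0.8552, +0.5183)
n_6 = (-0.9819, +0.1895)
n_7 = (-0.9155, -0.4023)
  (0,1): δ = 133.67°  ·
  (0,2): δ = 103.81°  ·
  (0,3): δ = 66.73°  ✓
  (0,4): δ = 8.72°  ✓
  (0,5): δ = 60.40°  ✓
  (0,6): δ = 80.69°  ·
  (0,7): δ = 115.34°  ·
  (1,2): δ = 150.14°  ·
  (1,3): δ = 113.06°  ·
  (1,4): δ = 37.61°  ✓
  (1,5): δ = 14.07°  ✓
  (1,6): δ = 34.37°  ✓
  (1,7): δ = 69.01°  ✓
  (2,3): δ = 142.92°  ·
  (2,4): δ = 67.47°  ✓
  (2,5): δ = 15.79°  ✓
  (2,6): δ = 4.51°  ✓
  (2,7): δ = 39.15°  ✓
  (3,4): δ = 104.54°  ·
  (3,5): δ = 52.87°  ✓
  (3,6): δ = 32.57°  ✓
  (3,7): δ = 2.08°  ✓
  (4,5): δ = 128.32°  ·
  (4,6): δ = 108.03°  ·
  (4,7): δ = 73.38°  ✓
  (5,6): δ = 159.70°  ·
  (5,7): δ = 125.06°  ·
  (6,7): δ = 145.35°  ·
antipodal pairs: 15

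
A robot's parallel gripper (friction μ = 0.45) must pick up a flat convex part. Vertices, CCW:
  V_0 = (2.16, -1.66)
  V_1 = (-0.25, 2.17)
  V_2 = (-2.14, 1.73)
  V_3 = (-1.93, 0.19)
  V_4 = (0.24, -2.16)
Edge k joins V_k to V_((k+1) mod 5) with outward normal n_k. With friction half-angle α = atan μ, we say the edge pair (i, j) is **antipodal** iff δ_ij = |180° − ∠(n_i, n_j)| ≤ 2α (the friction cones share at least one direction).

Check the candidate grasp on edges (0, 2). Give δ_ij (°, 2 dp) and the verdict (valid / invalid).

α = atan 0.45 = 24.23°;  2α = 48.46°
edge 0: e_0 = (-2.41, +3.83);  n_0 = (+0.8464, +0.5326)
edge 2: e_2 = (+0.21, -1.54);  n_2 = (-0.9908, -0.1351)
∠(n_0, n_2) = 155.59°
δ = |180° − 155.59°| = 24.41°
24.41° ≤ 2α = 48.46°  →  valid

δ = 24.41°, valid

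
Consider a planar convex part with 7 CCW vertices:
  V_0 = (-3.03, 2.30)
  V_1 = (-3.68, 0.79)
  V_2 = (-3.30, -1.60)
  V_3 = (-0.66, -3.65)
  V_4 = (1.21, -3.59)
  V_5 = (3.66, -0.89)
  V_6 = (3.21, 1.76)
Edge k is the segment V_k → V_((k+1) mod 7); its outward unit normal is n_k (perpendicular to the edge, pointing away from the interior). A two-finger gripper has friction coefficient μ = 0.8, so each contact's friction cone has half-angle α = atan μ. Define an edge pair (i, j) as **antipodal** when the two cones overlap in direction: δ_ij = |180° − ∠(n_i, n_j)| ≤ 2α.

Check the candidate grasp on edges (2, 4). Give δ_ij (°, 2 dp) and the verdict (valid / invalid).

δ = 94.39°, invalid

α = atan 0.8 = 38.66°;  2α = 77.32°
edge 2: e_2 = (+2.64, -2.05);  n_2 = (-0.6133, -0.7898)
edge 4: e_4 = (+2.45, +2.70);  n_4 = (+0.7406, -0.6720)
∠(n_2, n_4) = 85.61°
δ = |180° − 85.61°| = 94.39°
94.39° > 2α = 77.32°  →  invalid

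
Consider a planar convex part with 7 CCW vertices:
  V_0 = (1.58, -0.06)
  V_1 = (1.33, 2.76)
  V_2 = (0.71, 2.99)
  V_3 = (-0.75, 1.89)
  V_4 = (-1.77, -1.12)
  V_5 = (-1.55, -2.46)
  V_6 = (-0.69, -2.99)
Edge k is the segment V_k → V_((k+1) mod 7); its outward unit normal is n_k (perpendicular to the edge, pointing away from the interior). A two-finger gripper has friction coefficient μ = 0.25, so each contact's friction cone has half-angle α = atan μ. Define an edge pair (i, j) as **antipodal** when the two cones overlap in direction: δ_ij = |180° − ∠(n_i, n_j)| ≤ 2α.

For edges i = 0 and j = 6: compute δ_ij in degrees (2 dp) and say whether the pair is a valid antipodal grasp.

δ = 137.17°, invalid

α = atan 0.25 = 14.04°;  2α = 28.07°
edge 0: e_0 = (-0.25, +2.82);  n_0 = (+0.9961, +0.0883)
edge 6: e_6 = (+2.27, +2.93);  n_6 = (+0.7905, -0.6124)
∠(n_0, n_6) = 42.83°
δ = |180° − 42.83°| = 137.17°
137.17° > 2α = 28.07°  →  invalid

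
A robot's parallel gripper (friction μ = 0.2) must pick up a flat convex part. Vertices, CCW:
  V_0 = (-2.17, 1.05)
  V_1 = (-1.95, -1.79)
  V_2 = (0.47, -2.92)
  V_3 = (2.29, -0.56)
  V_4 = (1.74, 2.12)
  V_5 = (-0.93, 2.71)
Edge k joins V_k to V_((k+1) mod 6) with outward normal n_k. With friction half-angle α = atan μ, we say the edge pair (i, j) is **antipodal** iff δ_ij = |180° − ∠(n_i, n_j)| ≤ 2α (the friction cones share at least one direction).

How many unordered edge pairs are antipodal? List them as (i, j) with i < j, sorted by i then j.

α = atan 0.2 = 11.31°;  2α = 22.62°
n_0 = (-0.9970, -0.0772)
n_1 = (-0.4231, -0.9061)
n_2 = (+0.7919, -0.6107)
n_3 = (+0.9796, +0.2010)
n_4 = (+0.2158, +0.9764)
n_5 = (-0.8012, +0.5985)
  (0,1): δ = 119.46°  ·
  (0,2): δ = 42.07°  ·
  (0,3): δ = 7.17°  ✓
  (0,4): δ = 73.11°  ·
  (0,5): δ = 138.81°  ·
  (1,2): δ = 102.61°  ·
  (1,3): δ = 53.37°  ·
  (1,4): δ = 12.57°  ✓
  (1,5): δ = 78.27°  ·
  (2,3): δ = 130.76°  ·
  (2,4): δ = 64.82°  ·
  (2,5): δ = 0.88°  ✓
  (3,4): δ = 114.06°  ·
  (3,5): δ = 48.36°  ·
  (4,5): δ = 114.30°  ·
antipodal pairs: 3

count = 3; pairs: (0,3), (1,4), (2,5)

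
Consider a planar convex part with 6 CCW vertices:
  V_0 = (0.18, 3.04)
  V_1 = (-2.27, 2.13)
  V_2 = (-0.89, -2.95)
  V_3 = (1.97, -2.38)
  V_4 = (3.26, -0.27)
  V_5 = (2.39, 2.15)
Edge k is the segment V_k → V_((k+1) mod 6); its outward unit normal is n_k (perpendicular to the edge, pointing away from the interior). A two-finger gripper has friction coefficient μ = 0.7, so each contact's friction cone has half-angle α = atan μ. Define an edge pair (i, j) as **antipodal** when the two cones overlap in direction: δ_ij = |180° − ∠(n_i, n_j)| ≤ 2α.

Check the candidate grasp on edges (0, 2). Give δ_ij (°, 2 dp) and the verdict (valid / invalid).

δ = 9.11°, valid

α = atan 0.7 = 34.99°;  2α = 69.98°
edge 0: e_0 = (-2.45, -0.91);  n_0 = (-0.3482, +0.9374)
edge 2: e_2 = (+2.86, +0.57);  n_2 = (+0.1955, -0.9807)
∠(n_0, n_2) = 170.89°
δ = |180° − 170.89°| = 9.11°
9.11° ≤ 2α = 69.98°  →  valid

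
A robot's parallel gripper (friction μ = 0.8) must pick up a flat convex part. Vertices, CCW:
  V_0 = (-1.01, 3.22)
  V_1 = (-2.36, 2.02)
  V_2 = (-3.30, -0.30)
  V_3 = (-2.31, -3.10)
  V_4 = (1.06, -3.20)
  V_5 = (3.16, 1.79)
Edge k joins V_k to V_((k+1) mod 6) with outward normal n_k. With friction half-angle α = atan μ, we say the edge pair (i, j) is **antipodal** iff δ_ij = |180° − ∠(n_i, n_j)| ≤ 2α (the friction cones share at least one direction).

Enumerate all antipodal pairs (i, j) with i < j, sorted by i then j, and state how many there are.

α = atan 0.8 = 38.66°;  2α = 77.32°
n_0 = (-0.6644, +0.7474)
n_1 = (-0.9268, +0.3755)
n_2 = (-0.9428, -0.3333)
n_3 = (-0.0297, -0.9996)
n_4 = (+0.9217, -0.3879)
n_5 = (+0.3244, +0.9459)
  (0,1): δ = 153.69°  ·
  (0,2): δ = 112.16°  ·
  (0,3): δ = 43.33°  ✓
  (0,4): δ = 25.54°  ✓
  (0,5): δ = 119.44°  ·
  (1,2): δ = 138.47°  ·
  (1,3): δ = 69.64°  ✓
  (1,4): δ = 0.77°  ✓
  (1,5): δ = 93.13°  ·
  (2,3): δ = 111.17°  ·
  (2,4): δ = 42.30°  ✓
  (2,5): δ = 51.60°  ✓
  (3,4): δ = 111.12°  ·
  (3,5): δ = 17.23°  ✓
  (4,5): δ = 86.10°  ·
antipodal pairs: 7

count = 7; pairs: (0,3), (0,4), (1,3), (1,4), (2,4), (2,5), (3,5)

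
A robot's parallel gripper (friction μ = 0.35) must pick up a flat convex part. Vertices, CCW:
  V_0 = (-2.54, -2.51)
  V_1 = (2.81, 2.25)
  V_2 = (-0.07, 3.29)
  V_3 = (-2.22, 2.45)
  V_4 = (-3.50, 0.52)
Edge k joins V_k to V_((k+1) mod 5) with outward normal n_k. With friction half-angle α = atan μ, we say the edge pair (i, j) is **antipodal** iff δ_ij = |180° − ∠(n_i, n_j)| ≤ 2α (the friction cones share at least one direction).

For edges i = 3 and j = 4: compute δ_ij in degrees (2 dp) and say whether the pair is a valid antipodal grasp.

α = atan 0.35 = 19.29°;  2α = 38.58°
edge 3: e_3 = (-1.28, -1.93);  n_3 = (-0.8334, +0.5527)
edge 4: e_4 = (+0.96, -3.03);  n_4 = (-0.9533, -0.3020)
∠(n_3, n_4) = 51.13°
δ = |180° − 51.13°| = 128.87°
128.87° > 2α = 38.58°  →  invalid

δ = 128.87°, invalid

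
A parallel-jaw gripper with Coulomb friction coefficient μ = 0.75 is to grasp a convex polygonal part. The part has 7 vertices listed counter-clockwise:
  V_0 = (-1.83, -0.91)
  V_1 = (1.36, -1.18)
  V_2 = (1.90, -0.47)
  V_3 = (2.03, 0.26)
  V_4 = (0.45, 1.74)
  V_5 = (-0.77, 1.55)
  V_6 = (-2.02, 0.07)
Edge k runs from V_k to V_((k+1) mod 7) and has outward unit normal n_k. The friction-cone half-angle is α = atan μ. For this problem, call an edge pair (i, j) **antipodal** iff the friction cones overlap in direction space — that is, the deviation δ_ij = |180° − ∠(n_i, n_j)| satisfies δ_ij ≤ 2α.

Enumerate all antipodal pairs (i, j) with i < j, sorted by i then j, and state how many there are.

α = atan 0.75 = 36.87°;  2α = 73.74°
n_0 = (-0.0843, -0.9964)
n_1 = (+0.7959, -0.6054)
n_2 = (+0.9845, -0.1753)
n_3 = (+0.6836, +0.7298)
n_4 = (-0.1539, +0.9881)
n_5 = (-0.7640, +0.6452)
n_6 = (-0.9817, -0.1903)
  (0,1): δ = 122.42°  ·
  (0,2): δ = 95.26°  ·
  (0,3): δ = 38.29°  ✓
  (0,4): δ = 13.69°  ✓
  (0,5): δ = 54.65°  ✓
  (0,6): δ = 105.81°  ·
  (1,2): δ = 152.84°  ·
  (1,3): δ = 95.87°  ·
  (1,4): δ = 43.89°  ✓
  (1,5): δ = 2.93°  ✓
  (1,6): δ = 48.23°  ✓
  (2,3): δ = 123.03°  ·
  (2,4): δ = 71.05°  ✓
  (2,5): δ = 30.09°  ✓
  (2,6): δ = 21.07°  ✓
  (3,4): δ = 128.02°  ·
  (3,5): δ = 87.06°  ·
  (3,6): δ = 35.90°  ✓
  (4,5): δ = 139.04°  ·
  (4,6): δ = 87.88°  ·
  (5,6): δ = 128.84°  ·
antipodal pairs: 10

count = 10; pairs: (0,3), (0,4), (0,5), (1,4), (1,5), (1,6), (2,4), (2,5), (2,6), (3,6)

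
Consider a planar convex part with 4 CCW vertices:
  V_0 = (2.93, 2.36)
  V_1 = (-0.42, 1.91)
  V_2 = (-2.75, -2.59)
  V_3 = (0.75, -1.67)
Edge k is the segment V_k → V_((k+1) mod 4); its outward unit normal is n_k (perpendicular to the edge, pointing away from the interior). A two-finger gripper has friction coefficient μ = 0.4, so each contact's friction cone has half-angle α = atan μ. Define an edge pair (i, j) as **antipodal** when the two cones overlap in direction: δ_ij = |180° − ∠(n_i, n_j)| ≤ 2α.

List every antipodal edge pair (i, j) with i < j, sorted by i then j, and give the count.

count = 2; pairs: (0,2), (1,3)

α = atan 0.4 = 21.80°;  2α = 43.60°
n_0 = (-0.1331, +0.9911)
n_1 = (-0.8880, +0.4598)
n_2 = (+0.2542, -0.9671)
n_3 = (+0.8796, -0.4758)
  (0,1): δ = 125.02°  ·
  (0,2): δ = 7.08°  ✓
  (0,3): δ = 53.94°  ·
  (1,2): δ = 47.90°  ·
  (1,3): δ = 1.04°  ✓
  (2,3): δ = 133.14°  ·
antipodal pairs: 2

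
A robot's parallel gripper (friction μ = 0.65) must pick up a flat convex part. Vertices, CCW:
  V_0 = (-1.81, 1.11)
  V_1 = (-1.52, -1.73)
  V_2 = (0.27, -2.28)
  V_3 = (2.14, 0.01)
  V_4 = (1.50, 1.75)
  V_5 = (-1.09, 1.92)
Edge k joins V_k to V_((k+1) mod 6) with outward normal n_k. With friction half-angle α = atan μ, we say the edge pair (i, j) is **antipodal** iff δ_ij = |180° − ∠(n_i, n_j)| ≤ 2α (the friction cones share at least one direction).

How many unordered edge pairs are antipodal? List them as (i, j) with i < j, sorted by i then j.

α = atan 0.65 = 33.02°;  2α = 66.05°
n_0 = (-0.9948, -0.1016)
n_1 = (-0.2937, -0.9559)
n_2 = (+0.7746, -0.6325)
n_3 = (+0.9385, +0.3452)
n_4 = (+0.0655, +0.9979)
n_5 = (-0.7474, +0.6644)
  (0,1): δ = 112.91°  ·
  (0,2): δ = 45.07°  ✓
  (0,3): δ = 14.36°  ✓
  (0,4): δ = 80.41°  ·
  (0,5): δ = 132.54°  ·
  (1,2): δ = 112.15°  ·
  (1,3): δ = 52.73°  ✓
  (1,4): δ = 13.32°  ✓
  (1,5): δ = 65.45°  ✓
  (2,3): δ = 120.57°  ·
  (2,4): δ = 54.52°  ✓
  (2,5): δ = 2.40°  ✓
  (3,4): δ = 113.95°  ·
  (3,5): δ = 61.83°  ✓
  (4,5): δ = 127.88°  ·
antipodal pairs: 8

count = 8; pairs: (0,2), (0,3), (1,3), (1,4), (1,5), (2,4), (2,5), (3,5)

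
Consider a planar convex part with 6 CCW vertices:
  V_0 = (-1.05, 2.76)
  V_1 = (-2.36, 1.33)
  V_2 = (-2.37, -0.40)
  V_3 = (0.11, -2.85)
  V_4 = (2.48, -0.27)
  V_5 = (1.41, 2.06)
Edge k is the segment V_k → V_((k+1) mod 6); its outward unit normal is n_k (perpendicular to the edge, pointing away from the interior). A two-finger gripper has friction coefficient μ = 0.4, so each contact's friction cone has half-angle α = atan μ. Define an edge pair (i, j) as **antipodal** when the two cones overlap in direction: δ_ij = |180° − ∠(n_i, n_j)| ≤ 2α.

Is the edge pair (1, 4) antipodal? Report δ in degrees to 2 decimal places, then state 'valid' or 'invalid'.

α = atan 0.4 = 21.80°;  2α = 43.60°
edge 1: e_1 = (-0.01, -1.73);  n_1 = (-1.0000, +0.0058)
edge 4: e_4 = (-1.07, +2.33);  n_4 = (+0.9088, +0.4173)
∠(n_1, n_4) = 155.00°
δ = |180° − 155.00°| = 25.00°
25.00° ≤ 2α = 43.60°  →  valid

δ = 25.00°, valid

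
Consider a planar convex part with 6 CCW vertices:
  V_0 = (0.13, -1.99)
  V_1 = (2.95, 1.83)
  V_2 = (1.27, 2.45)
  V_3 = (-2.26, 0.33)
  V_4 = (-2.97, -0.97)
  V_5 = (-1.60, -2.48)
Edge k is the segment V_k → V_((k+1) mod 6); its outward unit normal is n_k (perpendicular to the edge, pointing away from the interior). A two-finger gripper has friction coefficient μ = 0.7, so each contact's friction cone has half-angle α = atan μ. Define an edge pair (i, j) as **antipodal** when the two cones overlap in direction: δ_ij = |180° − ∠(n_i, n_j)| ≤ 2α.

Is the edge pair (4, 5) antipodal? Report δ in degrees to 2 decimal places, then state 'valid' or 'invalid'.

α = atan 0.7 = 34.99°;  2α = 69.98°
edge 4: e_4 = (+1.37, -1.51);  n_4 = (-0.7406, -0.6719)
edge 5: e_5 = (+1.73, +0.49);  n_5 = (+0.2725, -0.9622)
∠(n_4, n_5) = 63.60°
δ = |180° − 63.60°| = 116.40°
116.40° > 2α = 69.98°  →  invalid

δ = 116.40°, invalid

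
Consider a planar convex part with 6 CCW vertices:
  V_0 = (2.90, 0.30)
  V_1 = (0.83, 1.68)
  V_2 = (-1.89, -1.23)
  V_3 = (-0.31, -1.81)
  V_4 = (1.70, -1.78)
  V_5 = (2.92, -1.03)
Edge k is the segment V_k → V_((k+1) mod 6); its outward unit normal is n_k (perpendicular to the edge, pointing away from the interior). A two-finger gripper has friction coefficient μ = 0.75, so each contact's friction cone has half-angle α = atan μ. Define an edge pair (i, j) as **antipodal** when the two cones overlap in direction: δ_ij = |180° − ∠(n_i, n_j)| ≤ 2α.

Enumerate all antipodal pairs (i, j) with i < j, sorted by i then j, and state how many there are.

count = 8; pairs: (0,2), (0,3), (0,4), (1,2), (1,3), (1,4), (1,5), (2,5)

α = atan 0.75 = 36.87°;  2α = 73.74°
n_0 = (+0.5547, +0.8321)
n_1 = (-0.7306, +0.6829)
n_2 = (-0.3446, -0.9387)
n_3 = (+0.0149, -0.9999)
n_4 = (+0.5237, -0.8519)
n_5 = (+0.9999, +0.0150)
  (0,1): δ = 99.38°  ·
  (0,2): δ = 13.53°  ✓
  (0,3): δ = 34.55°  ✓
  (0,4): δ = 65.27°  ✓
  (0,5): δ = 124.55°  ·
  (1,2): δ = 67.09°  ✓
  (1,3): δ = 46.08°  ✓
  (1,4): δ = 15.35°  ✓
  (1,5): δ = 43.93°  ✓
  (2,3): δ = 158.99°  ·
  (2,4): δ = 128.26°  ·
  (2,5): δ = 68.98°  ✓
  (3,4): δ = 149.27°  ·
  (3,5): δ = 89.99°  ·
  (4,5): δ = 120.72°  ·
antipodal pairs: 8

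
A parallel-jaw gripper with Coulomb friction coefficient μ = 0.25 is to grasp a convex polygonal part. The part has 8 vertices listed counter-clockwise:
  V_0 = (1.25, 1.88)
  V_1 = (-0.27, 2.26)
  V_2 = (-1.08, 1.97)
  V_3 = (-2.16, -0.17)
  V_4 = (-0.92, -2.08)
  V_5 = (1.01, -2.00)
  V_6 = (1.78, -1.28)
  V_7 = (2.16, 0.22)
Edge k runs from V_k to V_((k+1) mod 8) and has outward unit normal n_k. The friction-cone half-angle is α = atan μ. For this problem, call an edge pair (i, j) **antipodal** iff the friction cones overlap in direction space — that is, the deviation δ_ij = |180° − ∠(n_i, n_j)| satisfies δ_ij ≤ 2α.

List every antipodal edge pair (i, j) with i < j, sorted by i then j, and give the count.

count = 6; pairs: (0,4), (1,4), (1,5), (2,5), (2,6), (3,7)

α = atan 0.25 = 14.04°;  2α = 28.07°
n_0 = (+0.2425, +0.9701)
n_1 = (-0.3371, +0.9415)
n_2 = (-0.8928, +0.4505)
n_3 = (-0.8387, -0.5445)
n_4 = (+0.0414, -0.9991)
n_5 = (+0.6830, -0.7304)
n_6 = (+0.9694, -0.2456)
n_7 = (+0.8769, +0.4807)
  (0,1): δ = 146.27°  ·
  (0,2): δ = 102.74°  ·
  (0,3): δ = 42.97°  ·
  (0,4): δ = 16.41°  ✓
  (0,5): δ = 57.11°  ·
  (0,6): δ = 89.82°  ·
  (0,7): δ = 132.77°  ·
  (1,2): δ = 136.48°  ·
  (1,3): δ = 76.71°  ·
  (1,4): δ = 17.33°  ✓
  (1,5): δ = 23.38°  ✓
  (1,6): δ = 56.09°  ·
  (1,7): δ = 99.03°  ·
  (2,3): δ = 120.23°  ·
  (2,4): δ = 60.85°  ·
  (2,5): δ = 20.14°  ✓
  (2,6): δ = 12.56°  ✓
  (2,7): δ = 55.51°  ·
  (3,4): δ = 120.62°  ·
  (3,5): δ = 79.91°  ·
  (3,6): δ = 47.21°  ·
  (3,7): δ = 4.26°  ✓
  (4,5): δ = 139.30°  ·
  (4,6): δ = 106.59°  ·
  (4,7): δ = 63.64°  ·
  (5,6): δ = 147.29°  ·
  (5,7): δ = 104.35°  ·
  (6,7): δ = 137.05°  ·
antipodal pairs: 6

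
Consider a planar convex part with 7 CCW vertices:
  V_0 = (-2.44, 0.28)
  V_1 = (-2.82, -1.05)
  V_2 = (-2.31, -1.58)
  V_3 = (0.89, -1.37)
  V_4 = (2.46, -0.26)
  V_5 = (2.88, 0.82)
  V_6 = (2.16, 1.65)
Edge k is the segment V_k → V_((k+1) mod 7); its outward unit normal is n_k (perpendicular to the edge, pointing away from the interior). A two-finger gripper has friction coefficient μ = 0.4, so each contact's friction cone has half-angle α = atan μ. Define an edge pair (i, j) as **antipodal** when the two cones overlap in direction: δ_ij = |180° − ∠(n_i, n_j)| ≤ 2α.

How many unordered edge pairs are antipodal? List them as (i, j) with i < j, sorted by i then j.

count = 5; pairs: (0,3), (0,4), (1,5), (2,6), (3,6)

α = atan 0.4 = 21.80°;  2α = 43.60°
n_0 = (-0.9615, +0.2747)
n_1 = (-0.7206, -0.6934)
n_2 = (+0.0655, -0.9979)
n_3 = (+0.5773, -0.8165)
n_4 = (+0.9320, -0.3624)
n_5 = (+0.7554, +0.6553)
n_6 = (-0.2854, +0.9584)
  (0,1): δ = 120.16°  ·
  (0,2): δ = 70.30°  ·
  (0,3): δ = 38.79°  ✓
  (0,4): δ = 5.31°  ✓
  (0,5): δ = 56.89°  ·
  (0,6): δ = 122.53°  ·
  (1,2): δ = 130.14°  ·
  (1,3): δ = 98.64°  ·
  (1,4): δ = 65.15°  ·
  (1,5): δ = 2.96°  ✓
  (1,6): δ = 62.69°  ·
  (2,3): δ = 148.49°  ·
  (2,4): δ = 115.01°  ·
  (2,5): δ = 52.81°  ·
  (2,6): δ = 12.83°  ✓
  (3,4): δ = 146.51°  ·
  (3,5): δ = 84.32°  ·
  (3,6): δ = 18.68°  ✓
  (4,5): δ = 117.81°  ·
  (4,6): δ = 52.16°  ·
  (5,6): δ = 114.36°  ·
antipodal pairs: 5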